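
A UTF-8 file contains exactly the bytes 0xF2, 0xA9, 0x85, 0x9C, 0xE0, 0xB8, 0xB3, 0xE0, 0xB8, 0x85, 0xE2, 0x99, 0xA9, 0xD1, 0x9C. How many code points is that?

5

Byte at offset 0: 0xF2 = 11110010 → 4-byte char (#1). Advance 4.
Byte at offset 4: 0xE0 = 11100000 → 3-byte char (#2). Advance 3.
Byte at offset 7: 0xE0 = 11100000 → 3-byte char (#3). Advance 3.
Byte at offset 10: 0xE2 = 11100010 → 3-byte char (#4). Advance 3.
Byte at offset 13: 0xD1 = 11010001 → 2-byte char (#5). Advance 2.
Reached end at offset 15 after 5 code points.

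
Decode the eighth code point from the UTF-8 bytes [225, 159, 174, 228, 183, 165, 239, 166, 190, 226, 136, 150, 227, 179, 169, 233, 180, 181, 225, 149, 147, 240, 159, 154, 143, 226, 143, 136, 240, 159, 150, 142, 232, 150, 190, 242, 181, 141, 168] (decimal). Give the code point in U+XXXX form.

Offset 0: leading byte 0xE1 = 11100001 → 3-byte char #1 = E1 9F AE.
Offset 3: leading byte 0xE4 = 11100100 → 3-byte char #2 = E4 B7 A5.
Offset 6: leading byte 0xEF = 11101111 → 3-byte char #3 = EF A6 BE.
Offset 9: leading byte 0xE2 = 11100010 → 3-byte char #4 = E2 88 96.
Offset 12: leading byte 0xE3 = 11100011 → 3-byte char #5 = E3 B3 A9.
Offset 15: leading byte 0xE9 = 11101001 → 3-byte char #6 = E9 B4 B5.
Offset 18: leading byte 0xE1 = 11100001 → 3-byte char #7 = E1 95 93.
Offset 21: leading byte 0xF0 = 11110000 → 4-byte char #8 = F0 9F 9A 8F.
Leading byte 0xF0 = 11110000 matches 11110xxx → 4-byte sequence.
Byte 1: 0xF0 = 11110000, payload 000 (3 bits).
Byte 2: 0x9F = 10011111 (10xxxxxx ✓), payload 011111.
Byte 3: 0x9A = 10011010 (10xxxxxx ✓), payload 011010.
Byte 4: 0x8F = 10001111 (10xxxxxx ✓), payload 001111.
Concatenate: 000011111011010001111 = 0x1F68F (21 bits → U+1F68F).

U+1F68F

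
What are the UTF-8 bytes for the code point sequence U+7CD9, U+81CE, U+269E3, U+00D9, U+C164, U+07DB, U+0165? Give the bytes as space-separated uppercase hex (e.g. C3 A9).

U+7CD9: 3-byte form → E7 B3 99.
U+81CE: 3-byte form → E8 87 8E.
U+269E3: 4-byte form → F0 A6 A7 A3.
U+00D9: 2-byte form → C3 99.
U+C164: 3-byte form → EC 85 A4.
U+07DB: 2-byte form → DF 9B.
U+0165: 2-byte form → C5 A5.
Concatenated (19 bytes): E7 B3 99 E8 87 8E F0 A6 A7 A3 C3 99 EC 85 A4 DF 9B C5 A5.

E7 B3 99 E8 87 8E F0 A6 A7 A3 C3 99 EC 85 A4 DF 9B C5 A5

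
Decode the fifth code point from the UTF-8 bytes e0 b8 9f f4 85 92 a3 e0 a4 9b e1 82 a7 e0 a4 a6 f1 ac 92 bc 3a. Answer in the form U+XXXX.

U+0926

Offset 0: leading byte 0xE0 = 11100000 → 3-byte char #1 = E0 B8 9F.
Offset 3: leading byte 0xF4 = 11110100 → 4-byte char #2 = F4 85 92 A3.
Offset 7: leading byte 0xE0 = 11100000 → 3-byte char #3 = E0 A4 9B.
Offset 10: leading byte 0xE1 = 11100001 → 3-byte char #4 = E1 82 A7.
Offset 13: leading byte 0xE0 = 11100000 → 3-byte char #5 = E0 A4 A6.
Leading byte 0xE0 = 11100000 matches 1110xxxx → 3-byte sequence.
Byte 1: 0xE0 = 11100000, payload 0000 (4 bits).
Byte 2: 0xA4 = 10100100 (10xxxxxx ✓), payload 100100.
Byte 3: 0xA6 = 10100110 (10xxxxxx ✓), payload 100110.
Concatenate: 0000100100100110 = 0x926 (16 bits → U+0926).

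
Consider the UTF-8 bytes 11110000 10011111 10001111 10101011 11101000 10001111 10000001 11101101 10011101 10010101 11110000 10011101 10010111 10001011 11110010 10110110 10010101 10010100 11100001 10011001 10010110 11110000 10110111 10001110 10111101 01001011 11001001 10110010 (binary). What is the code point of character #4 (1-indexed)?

U+1D5CB

Offset 0: leading byte 0xF0 = 11110000 → 4-byte char #1 = F0 9F 8F AB.
Offset 4: leading byte 0xE8 = 11101000 → 3-byte char #2 = E8 8F 81.
Offset 7: leading byte 0xED = 11101101 → 3-byte char #3 = ED 9D 95.
Offset 10: leading byte 0xF0 = 11110000 → 4-byte char #4 = F0 9D 97 8B.
Leading byte 0xF0 = 11110000 matches 11110xxx → 4-byte sequence.
Byte 1: 0xF0 = 11110000, payload 000 (3 bits).
Byte 2: 0x9D = 10011101 (10xxxxxx ✓), payload 011101.
Byte 3: 0x97 = 10010111 (10xxxxxx ✓), payload 010111.
Byte 4: 0x8B = 10001011 (10xxxxxx ✓), payload 001011.
Concatenate: 000011101010111001011 = 0x1D5CB (21 bits → U+1D5CB).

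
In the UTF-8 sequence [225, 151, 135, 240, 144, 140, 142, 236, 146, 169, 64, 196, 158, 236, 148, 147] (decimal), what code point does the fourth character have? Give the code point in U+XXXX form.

Offset 0: leading byte 0xE1 = 11100001 → 3-byte char #1 = E1 97 87.
Offset 3: leading byte 0xF0 = 11110000 → 4-byte char #2 = F0 90 8C 8E.
Offset 7: leading byte 0xEC = 11101100 → 3-byte char #3 = EC 92 A9.
Offset 10: leading byte 0x40 = 01000000 → 1-byte char #4 = 40.
Leading byte 0x40 = 01000000 matches 0xxxxxxx → 1-byte sequence.
Byte 1: 0x40 = 01000000, payload 1000000 (7 bits).
Concatenate: 1000000 = 0x40 (7 bits → U+0040).

U+0040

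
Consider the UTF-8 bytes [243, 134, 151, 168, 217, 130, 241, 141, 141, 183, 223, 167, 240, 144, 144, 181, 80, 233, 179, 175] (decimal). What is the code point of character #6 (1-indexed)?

Offset 0: leading byte 0xF3 = 11110011 → 4-byte char #1 = F3 86 97 A8.
Offset 4: leading byte 0xD9 = 11011001 → 2-byte char #2 = D9 82.
Offset 6: leading byte 0xF1 = 11110001 → 4-byte char #3 = F1 8D 8D B7.
Offset 10: leading byte 0xDF = 11011111 → 2-byte char #4 = DF A7.
Offset 12: leading byte 0xF0 = 11110000 → 4-byte char #5 = F0 90 90 B5.
Offset 16: leading byte 0x50 = 01010000 → 1-byte char #6 = 50.
Leading byte 0x50 = 01010000 matches 0xxxxxxx → 1-byte sequence.
Byte 1: 0x50 = 01010000, payload 1010000 (7 bits).
Concatenate: 1010000 = 0x50 (7 bits → U+0050).

U+0050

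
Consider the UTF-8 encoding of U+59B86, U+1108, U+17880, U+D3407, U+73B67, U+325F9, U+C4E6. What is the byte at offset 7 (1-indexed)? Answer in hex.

1-indexed offset 7 is 0-indexed offset 6.
U+59B86 → 4-byte form F1 99 AE 86 at offsets 0–3.
U+1108 → 3-byte form E1 84 88 at offsets 4–6.
Offset 6 falls in char 2's range; it's byte 3 of E1 84 88 = 0x88.

0x88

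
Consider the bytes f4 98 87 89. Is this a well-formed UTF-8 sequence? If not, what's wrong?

invalid (encodes a value above U+10FFFF)

Leading byte 0xF4 = 11110100 → 4-byte form.
Payload = 0x1181C9, which exceeds U+10FFFF, the maximum Unicode code point. (Leading bytes F5–FF, or F4 followed by ≥ 0x90, are invalid.)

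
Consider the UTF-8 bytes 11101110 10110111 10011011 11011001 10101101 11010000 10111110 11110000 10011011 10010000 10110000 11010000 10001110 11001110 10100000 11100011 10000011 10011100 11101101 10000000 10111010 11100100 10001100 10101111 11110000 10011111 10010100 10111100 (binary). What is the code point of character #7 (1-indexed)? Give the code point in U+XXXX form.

U+30DC

Offset 0: leading byte 0xEE = 11101110 → 3-byte char #1 = EE B7 9B.
Offset 3: leading byte 0xD9 = 11011001 → 2-byte char #2 = D9 AD.
Offset 5: leading byte 0xD0 = 11010000 → 2-byte char #3 = D0 BE.
Offset 7: leading byte 0xF0 = 11110000 → 4-byte char #4 = F0 9B 90 B0.
Offset 11: leading byte 0xD0 = 11010000 → 2-byte char #5 = D0 8E.
Offset 13: leading byte 0xCE = 11001110 → 2-byte char #6 = CE A0.
Offset 15: leading byte 0xE3 = 11100011 → 3-byte char #7 = E3 83 9C.
Leading byte 0xE3 = 11100011 matches 1110xxxx → 3-byte sequence.
Byte 1: 0xE3 = 11100011, payload 0011 (4 bits).
Byte 2: 0x83 = 10000011 (10xxxxxx ✓), payload 000011.
Byte 3: 0x9C = 10011100 (10xxxxxx ✓), payload 011100.
Concatenate: 0011000011011100 = 0x30DC (16 bits → U+30DC).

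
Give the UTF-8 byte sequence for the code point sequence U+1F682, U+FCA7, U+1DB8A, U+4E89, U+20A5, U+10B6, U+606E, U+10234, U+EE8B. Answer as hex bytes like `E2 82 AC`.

F0 9F 9A 82 EF B2 A7 F0 9D AE 8A E4 BA 89 E2 82 A5 E1 82 B6 E6 81 AE F0 90 88 B4 EE BA 8B

U+1F682: 4-byte form → F0 9F 9A 82.
U+FCA7: 3-byte form → EF B2 A7.
U+1DB8A: 4-byte form → F0 9D AE 8A.
U+4E89: 3-byte form → E4 BA 89.
U+20A5: 3-byte form → E2 82 A5.
U+10B6: 3-byte form → E1 82 B6.
U+606E: 3-byte form → E6 81 AE.
U+10234: 4-byte form → F0 90 88 B4.
U+EE8B: 3-byte form → EE BA 8B.
Concatenated (30 bytes): F0 9F 9A 82 EF B2 A7 F0 9D AE 8A E4 BA 89 E2 82 A5 E1 82 B6 E6 81 AE F0 90 88 B4 EE BA 8B.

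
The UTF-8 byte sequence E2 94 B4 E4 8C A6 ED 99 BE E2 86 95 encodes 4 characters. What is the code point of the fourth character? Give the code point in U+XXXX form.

U+2195

Offset 0: leading byte 0xE2 = 11100010 → 3-byte char #1 = E2 94 B4.
Offset 3: leading byte 0xE4 = 11100100 → 3-byte char #2 = E4 8C A6.
Offset 6: leading byte 0xED = 11101101 → 3-byte char #3 = ED 99 BE.
Offset 9: leading byte 0xE2 = 11100010 → 3-byte char #4 = E2 86 95.
Leading byte 0xE2 = 11100010 matches 1110xxxx → 3-byte sequence.
Byte 1: 0xE2 = 11100010, payload 0010 (4 bits).
Byte 2: 0x86 = 10000110 (10xxxxxx ✓), payload 000110.
Byte 3: 0x95 = 10010101 (10xxxxxx ✓), payload 010101.
Concatenate: 0010000110010101 = 0x2195 (16 bits → U+2195).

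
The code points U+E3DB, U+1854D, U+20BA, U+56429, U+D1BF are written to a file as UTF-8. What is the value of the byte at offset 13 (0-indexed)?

0xA9

U+E3DB → 3-byte form EE 8F 9B at offsets 0–2.
U+1854D → 4-byte form F0 98 95 8D at offsets 3–6.
U+20BA → 3-byte form E2 82 BA at offsets 7–9.
U+56429 → 4-byte form F1 96 90 A9 at offsets 10–13.
Offset 13 falls in char 4's range; it's byte 4 of F1 96 90 A9 = 0xA9.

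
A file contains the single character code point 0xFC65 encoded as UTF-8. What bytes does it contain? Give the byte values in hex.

EF B1 A5

U+FC65 = 0xFC65 = 64613 decimal. In range U+0800–U+FFFF → 3-byte form: 1110xxxx 10xxxxxx 10xxxxxx.
Binary (16 bits): 1111110001100101.
Split 4+6+6: 1111 | 110001 | 100101.
Byte 1: 11101111 = 0xEF.
Byte 2: 10110001 = 0xB1.
Byte 3: 10100101 = 0xA5.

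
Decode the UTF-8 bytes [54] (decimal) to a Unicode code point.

U+0036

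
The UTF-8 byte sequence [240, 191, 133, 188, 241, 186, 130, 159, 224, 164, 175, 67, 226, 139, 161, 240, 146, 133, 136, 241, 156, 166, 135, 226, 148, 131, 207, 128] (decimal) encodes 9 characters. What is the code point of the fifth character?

U+22E1

Offset 0: leading byte 0xF0 = 11110000 → 4-byte char #1 = F0 BF 85 BC.
Offset 4: leading byte 0xF1 = 11110001 → 4-byte char #2 = F1 BA 82 9F.
Offset 8: leading byte 0xE0 = 11100000 → 3-byte char #3 = E0 A4 AF.
Offset 11: leading byte 0x43 = 01000011 → 1-byte char #4 = 43.
Offset 12: leading byte 0xE2 = 11100010 → 3-byte char #5 = E2 8B A1.
Leading byte 0xE2 = 11100010 matches 1110xxxx → 3-byte sequence.
Byte 1: 0xE2 = 11100010, payload 0010 (4 bits).
Byte 2: 0x8B = 10001011 (10xxxxxx ✓), payload 001011.
Byte 3: 0xA1 = 10100001 (10xxxxxx ✓), payload 100001.
Concatenate: 0010001011100001 = 0x22E1 (16 bits → U+22E1).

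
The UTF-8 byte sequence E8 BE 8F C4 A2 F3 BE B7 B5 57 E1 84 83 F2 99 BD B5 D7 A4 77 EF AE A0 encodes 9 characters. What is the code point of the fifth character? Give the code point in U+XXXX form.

Offset 0: leading byte 0xE8 = 11101000 → 3-byte char #1 = E8 BE 8F.
Offset 3: leading byte 0xC4 = 11000100 → 2-byte char #2 = C4 A2.
Offset 5: leading byte 0xF3 = 11110011 → 4-byte char #3 = F3 BE B7 B5.
Offset 9: leading byte 0x57 = 01010111 → 1-byte char #4 = 57.
Offset 10: leading byte 0xE1 = 11100001 → 3-byte char #5 = E1 84 83.
Leading byte 0xE1 = 11100001 matches 1110xxxx → 3-byte sequence.
Byte 1: 0xE1 = 11100001, payload 0001 (4 bits).
Byte 2: 0x84 = 10000100 (10xxxxxx ✓), payload 000100.
Byte 3: 0x83 = 10000011 (10xxxxxx ✓), payload 000011.
Concatenate: 0001000100000011 = 0x1103 (16 bits → U+1103).

U+1103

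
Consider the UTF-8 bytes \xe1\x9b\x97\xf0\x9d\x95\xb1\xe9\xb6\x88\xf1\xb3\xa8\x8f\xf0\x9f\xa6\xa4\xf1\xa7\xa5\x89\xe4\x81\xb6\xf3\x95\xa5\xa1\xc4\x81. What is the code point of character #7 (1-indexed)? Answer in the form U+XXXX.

U+4076

Offset 0: leading byte 0xE1 = 11100001 → 3-byte char #1 = E1 9B 97.
Offset 3: leading byte 0xF0 = 11110000 → 4-byte char #2 = F0 9D 95 B1.
Offset 7: leading byte 0xE9 = 11101001 → 3-byte char #3 = E9 B6 88.
Offset 10: leading byte 0xF1 = 11110001 → 4-byte char #4 = F1 B3 A8 8F.
Offset 14: leading byte 0xF0 = 11110000 → 4-byte char #5 = F0 9F A6 A4.
Offset 18: leading byte 0xF1 = 11110001 → 4-byte char #6 = F1 A7 A5 89.
Offset 22: leading byte 0xE4 = 11100100 → 3-byte char #7 = E4 81 B6.
Leading byte 0xE4 = 11100100 matches 1110xxxx → 3-byte sequence.
Byte 1: 0xE4 = 11100100, payload 0100 (4 bits).
Byte 2: 0x81 = 10000001 (10xxxxxx ✓), payload 000001.
Byte 3: 0xB6 = 10110110 (10xxxxxx ✓), payload 110110.
Concatenate: 0100000001110110 = 0x4076 (16 bits → U+4076).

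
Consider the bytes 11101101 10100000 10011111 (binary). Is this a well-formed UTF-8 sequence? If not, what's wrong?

invalid (encodes a surrogate (U+D800–U+DFFF))

Structurally a 3-byte sequence; payload = 0xD81F.
But 0xD81F is in U+D800–U+DFFF, the surrogate range. Surrogates are not Unicode scalar values and are forbidden in UTF-8.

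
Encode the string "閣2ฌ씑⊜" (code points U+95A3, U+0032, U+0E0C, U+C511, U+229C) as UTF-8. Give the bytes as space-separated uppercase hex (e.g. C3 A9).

E9 96 A3 32 E0 B8 8C EC 94 91 E2 8A 9C

U+95A3: 3-byte form → E9 96 A3.
U+0032: 1-byte form → 32.
U+0E0C: 3-byte form → E0 B8 8C.
U+C511: 3-byte form → EC 94 91.
U+229C: 3-byte form → E2 8A 9C.
Concatenated (13 bytes): E9 96 A3 32 E0 B8 8C EC 94 91 E2 8A 9C.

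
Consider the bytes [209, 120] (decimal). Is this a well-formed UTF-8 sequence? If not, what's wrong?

Leading byte 0xD1 = 11010001 → 2-byte form.
Byte 2 is 0x78 = 01111000, which is not 10xxxxxx — expected a continuation byte.

invalid (non-continuation byte where continuation expected)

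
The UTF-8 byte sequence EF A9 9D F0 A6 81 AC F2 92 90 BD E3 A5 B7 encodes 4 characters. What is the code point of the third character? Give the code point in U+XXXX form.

Offset 0: leading byte 0xEF = 11101111 → 3-byte char #1 = EF A9 9D.
Offset 3: leading byte 0xF0 = 11110000 → 4-byte char #2 = F0 A6 81 AC.
Offset 7: leading byte 0xF2 = 11110010 → 4-byte char #3 = F2 92 90 BD.
Leading byte 0xF2 = 11110010 matches 11110xxx → 4-byte sequence.
Byte 1: 0xF2 = 11110010, payload 010 (3 bits).
Byte 2: 0x92 = 10010010 (10xxxxxx ✓), payload 010010.
Byte 3: 0x90 = 10010000 (10xxxxxx ✓), payload 010000.
Byte 4: 0xBD = 10111101 (10xxxxxx ✓), payload 111101.
Concatenate: 010010010010000111101 = 0x9243D (21 bits → U+9243D).

U+9243D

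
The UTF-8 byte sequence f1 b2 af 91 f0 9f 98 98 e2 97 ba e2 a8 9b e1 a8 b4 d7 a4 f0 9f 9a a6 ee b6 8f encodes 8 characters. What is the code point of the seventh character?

Offset 0: leading byte 0xF1 = 11110001 → 4-byte char #1 = F1 B2 AF 91.
Offset 4: leading byte 0xF0 = 11110000 → 4-byte char #2 = F0 9F 98 98.
Offset 8: leading byte 0xE2 = 11100010 → 3-byte char #3 = E2 97 BA.
Offset 11: leading byte 0xE2 = 11100010 → 3-byte char #4 = E2 A8 9B.
Offset 14: leading byte 0xE1 = 11100001 → 3-byte char #5 = E1 A8 B4.
Offset 17: leading byte 0xD7 = 11010111 → 2-byte char #6 = D7 A4.
Offset 19: leading byte 0xF0 = 11110000 → 4-byte char #7 = F0 9F 9A A6.
Leading byte 0xF0 = 11110000 matches 11110xxx → 4-byte sequence.
Byte 1: 0xF0 = 11110000, payload 000 (3 bits).
Byte 2: 0x9F = 10011111 (10xxxxxx ✓), payload 011111.
Byte 3: 0x9A = 10011010 (10xxxxxx ✓), payload 011010.
Byte 4: 0xA6 = 10100110 (10xxxxxx ✓), payload 100110.
Concatenate: 000011111011010100110 = 0x1F6A6 (21 bits → U+1F6A6).

U+1F6A6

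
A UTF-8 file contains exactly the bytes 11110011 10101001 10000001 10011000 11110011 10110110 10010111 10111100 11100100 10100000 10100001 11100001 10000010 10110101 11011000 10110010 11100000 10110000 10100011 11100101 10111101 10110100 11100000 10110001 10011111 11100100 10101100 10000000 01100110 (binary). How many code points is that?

10

Byte at offset 0: 0xF3 = 11110011 → 4-byte char (#1). Advance 4.
Byte at offset 4: 0xF3 = 11110011 → 4-byte char (#2). Advance 4.
Byte at offset 8: 0xE4 = 11100100 → 3-byte char (#3). Advance 3.
Byte at offset 11: 0xE1 = 11100001 → 3-byte char (#4). Advance 3.
Byte at offset 14: 0xD8 = 11011000 → 2-byte char (#5). Advance 2.
Byte at offset 16: 0xE0 = 11100000 → 3-byte char (#6). Advance 3.
Byte at offset 19: 0xE5 = 11100101 → 3-byte char (#7). Advance 3.
Byte at offset 22: 0xE0 = 11100000 → 3-byte char (#8). Advance 3.
Byte at offset 25: 0xE4 = 11100100 → 3-byte char (#9). Advance 3.
Byte at offset 28: 0x66 = 01100110 → 1-byte char (#10). Advance 1.
Reached end at offset 29 after 10 code points.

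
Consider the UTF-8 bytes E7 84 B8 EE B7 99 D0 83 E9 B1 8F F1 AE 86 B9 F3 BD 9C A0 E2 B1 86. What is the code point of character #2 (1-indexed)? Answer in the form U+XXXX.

Offset 0: leading byte 0xE7 = 11100111 → 3-byte char #1 = E7 84 B8.
Offset 3: leading byte 0xEE = 11101110 → 3-byte char #2 = EE B7 99.
Leading byte 0xEE = 11101110 matches 1110xxxx → 3-byte sequence.
Byte 1: 0xEE = 11101110, payload 1110 (4 bits).
Byte 2: 0xB7 = 10110111 (10xxxxxx ✓), payload 110111.
Byte 3: 0x99 = 10011001 (10xxxxxx ✓), payload 011001.
Concatenate: 1110110111011001 = 0xEDD9 (16 bits → U+EDD9).

U+EDD9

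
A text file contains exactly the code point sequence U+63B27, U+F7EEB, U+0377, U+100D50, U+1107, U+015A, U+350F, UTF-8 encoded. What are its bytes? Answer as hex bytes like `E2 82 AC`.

U+63B27: 4-byte form → F1 A3 AC A7.
U+F7EEB: 4-byte form → F3 B7 BB AB.
U+0377: 2-byte form → CD B7.
U+100D50: 4-byte form → F4 80 B5 90.
U+1107: 3-byte form → E1 84 87.
U+015A: 2-byte form → C5 9A.
U+350F: 3-byte form → E3 94 8F.
Concatenated (22 bytes): F1 A3 AC A7 F3 B7 BB AB CD B7 F4 80 B5 90 E1 84 87 C5 9A E3 94 8F.

F1 A3 AC A7 F3 B7 BB AB CD B7 F4 80 B5 90 E1 84 87 C5 9A E3 94 8F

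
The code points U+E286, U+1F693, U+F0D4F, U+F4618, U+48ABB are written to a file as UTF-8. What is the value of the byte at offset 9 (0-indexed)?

U+E286 → 3-byte form EE 8A 86 at offsets 0–2.
U+1F693 → 4-byte form F0 9F 9A 93 at offsets 3–6.
U+F0D4F → 4-byte form F3 B0 B5 8F at offsets 7–10.
Offset 9 falls in char 3's range; it's byte 3 of F3 B0 B5 8F = 0xB5.

0xB5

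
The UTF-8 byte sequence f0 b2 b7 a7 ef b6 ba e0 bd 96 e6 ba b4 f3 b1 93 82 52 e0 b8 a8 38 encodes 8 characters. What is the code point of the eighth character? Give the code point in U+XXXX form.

U+0038

Offset 0: leading byte 0xF0 = 11110000 → 4-byte char #1 = F0 B2 B7 A7.
Offset 4: leading byte 0xEF = 11101111 → 3-byte char #2 = EF B6 BA.
Offset 7: leading byte 0xE0 = 11100000 → 3-byte char #3 = E0 BD 96.
Offset 10: leading byte 0xE6 = 11100110 → 3-byte char #4 = E6 BA B4.
Offset 13: leading byte 0xF3 = 11110011 → 4-byte char #5 = F3 B1 93 82.
Offset 17: leading byte 0x52 = 01010010 → 1-byte char #6 = 52.
Offset 18: leading byte 0xE0 = 11100000 → 3-byte char #7 = E0 B8 A8.
Offset 21: leading byte 0x38 = 00111000 → 1-byte char #8 = 38.
Leading byte 0x38 = 00111000 matches 0xxxxxxx → 1-byte sequence.
Byte 1: 0x38 = 00111000, payload 0111000 (7 bits).
Concatenate: 0111000 = 0x38 (7 bits → U+0038).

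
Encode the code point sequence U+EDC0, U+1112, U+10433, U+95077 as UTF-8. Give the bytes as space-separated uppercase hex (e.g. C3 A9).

U+EDC0: 3-byte form → EE B7 80.
U+1112: 3-byte form → E1 84 92.
U+10433: 4-byte form → F0 90 90 B3.
U+95077: 4-byte form → F2 95 81 B7.
Concatenated (14 bytes): EE B7 80 E1 84 92 F0 90 90 B3 F2 95 81 B7.

EE B7 80 E1 84 92 F0 90 90 B3 F2 95 81 B7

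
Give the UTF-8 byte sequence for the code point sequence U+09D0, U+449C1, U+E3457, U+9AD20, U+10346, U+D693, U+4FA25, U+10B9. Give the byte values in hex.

U+09D0: 3-byte form → E0 A7 90.
U+449C1: 4-byte form → F1 84 A7 81.
U+E3457: 4-byte form → F3 A3 91 97.
U+9AD20: 4-byte form → F2 9A B4 A0.
U+10346: 4-byte form → F0 90 8D 86.
U+D693: 3-byte form → ED 9A 93.
U+4FA25: 4-byte form → F1 8F A8 A5.
U+10B9: 3-byte form → E1 82 B9.
Concatenated (29 bytes): E0 A7 90 F1 84 A7 81 F3 A3 91 97 F2 9A B4 A0 F0 90 8D 86 ED 9A 93 F1 8F A8 A5 E1 82 B9.

E0 A7 90 F1 84 A7 81 F3 A3 91 97 F2 9A B4 A0 F0 90 8D 86 ED 9A 93 F1 8F A8 A5 E1 82 B9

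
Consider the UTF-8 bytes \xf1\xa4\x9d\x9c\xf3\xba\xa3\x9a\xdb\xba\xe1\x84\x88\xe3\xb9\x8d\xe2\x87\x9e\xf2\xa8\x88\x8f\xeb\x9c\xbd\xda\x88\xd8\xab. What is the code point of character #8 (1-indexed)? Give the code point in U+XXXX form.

Offset 0: leading byte 0xF1 = 11110001 → 4-byte char #1 = F1 A4 9D 9C.
Offset 4: leading byte 0xF3 = 11110011 → 4-byte char #2 = F3 BA A3 9A.
Offset 8: leading byte 0xDB = 11011011 → 2-byte char #3 = DB BA.
Offset 10: leading byte 0xE1 = 11100001 → 3-byte char #4 = E1 84 88.
Offset 13: leading byte 0xE3 = 11100011 → 3-byte char #5 = E3 B9 8D.
Offset 16: leading byte 0xE2 = 11100010 → 3-byte char #6 = E2 87 9E.
Offset 19: leading byte 0xF2 = 11110010 → 4-byte char #7 = F2 A8 88 8F.
Offset 23: leading byte 0xEB = 11101011 → 3-byte char #8 = EB 9C BD.
Leading byte 0xEB = 11101011 matches 1110xxxx → 3-byte sequence.
Byte 1: 0xEB = 11101011, payload 1011 (4 bits).
Byte 2: 0x9C = 10011100 (10xxxxxx ✓), payload 011100.
Byte 3: 0xBD = 10111101 (10xxxxxx ✓), payload 111101.
Concatenate: 1011011100111101 = 0xB73D (16 bits → U+B73D).

U+B73D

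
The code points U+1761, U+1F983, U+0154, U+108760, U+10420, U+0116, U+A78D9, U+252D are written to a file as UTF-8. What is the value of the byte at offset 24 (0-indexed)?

0x94

U+1761 → 3-byte form E1 9D A1 at offsets 0–2.
U+1F983 → 4-byte form F0 9F A6 83 at offsets 3–6.
U+0154 → 2-byte form C5 94 at offsets 7–8.
U+108760 → 4-byte form F4 88 9D A0 at offsets 9–12.
U+10420 → 4-byte form F0 90 90 A0 at offsets 13–16.
U+0116 → 2-byte form C4 96 at offsets 17–18.
U+A78D9 → 4-byte form F2 A7 A3 99 at offsets 19–22.
U+252D → 3-byte form E2 94 AD at offsets 23–25.
Offset 24 falls in char 8's range; it's byte 2 of E2 94 AD = 0x94.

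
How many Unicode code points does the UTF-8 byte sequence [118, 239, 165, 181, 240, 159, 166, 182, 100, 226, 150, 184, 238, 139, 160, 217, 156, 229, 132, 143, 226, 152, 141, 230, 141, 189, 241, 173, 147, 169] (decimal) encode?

11

Byte at offset 0: 0x76 = 01110110 → 1-byte char (#1). Advance 1.
Byte at offset 1: 0xEF = 11101111 → 3-byte char (#2). Advance 3.
Byte at offset 4: 0xF0 = 11110000 → 4-byte char (#3). Advance 4.
Byte at offset 8: 0x64 = 01100100 → 1-byte char (#4). Advance 1.
Byte at offset 9: 0xE2 = 11100010 → 3-byte char (#5). Advance 3.
Byte at offset 12: 0xEE = 11101110 → 3-byte char (#6). Advance 3.
Byte at offset 15: 0xD9 = 11011001 → 2-byte char (#7). Advance 2.
Byte at offset 17: 0xE5 = 11100101 → 3-byte char (#8). Advance 3.
Byte at offset 20: 0xE2 = 11100010 → 3-byte char (#9). Advance 3.
Byte at offset 23: 0xE6 = 11100110 → 3-byte char (#10). Advance 3.
Byte at offset 26: 0xF1 = 11110001 → 4-byte char (#11). Advance 4.
Reached end at offset 30 after 11 code points.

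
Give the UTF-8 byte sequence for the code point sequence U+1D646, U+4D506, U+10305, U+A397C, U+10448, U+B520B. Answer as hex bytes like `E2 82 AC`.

U+1D646: 4-byte form → F0 9D 99 86.
U+4D506: 4-byte form → F1 8D 94 86.
U+10305: 4-byte form → F0 90 8C 85.
U+A397C: 4-byte form → F2 A3 A5 BC.
U+10448: 4-byte form → F0 90 91 88.
U+B520B: 4-byte form → F2 B5 88 8B.
Concatenated (24 bytes): F0 9D 99 86 F1 8D 94 86 F0 90 8C 85 F2 A3 A5 BC F0 90 91 88 F2 B5 88 8B.

F0 9D 99 86 F1 8D 94 86 F0 90 8C 85 F2 A3 A5 BC F0 90 91 88 F2 B5 88 8B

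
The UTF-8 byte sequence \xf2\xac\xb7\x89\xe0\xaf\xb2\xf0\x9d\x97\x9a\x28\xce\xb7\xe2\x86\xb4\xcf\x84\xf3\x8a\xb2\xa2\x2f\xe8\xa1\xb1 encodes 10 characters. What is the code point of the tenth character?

Offset 0: leading byte 0xF2 = 11110010 → 4-byte char #1 = F2 AC B7 89.
Offset 4: leading byte 0xE0 = 11100000 → 3-byte char #2 = E0 AF B2.
Offset 7: leading byte 0xF0 = 11110000 → 4-byte char #3 = F0 9D 97 9A.
Offset 11: leading byte 0x28 = 00101000 → 1-byte char #4 = 28.
Offset 12: leading byte 0xCE = 11001110 → 2-byte char #5 = CE B7.
Offset 14: leading byte 0xE2 = 11100010 → 3-byte char #6 = E2 86 B4.
Offset 17: leading byte 0xCF = 11001111 → 2-byte char #7 = CF 84.
Offset 19: leading byte 0xF3 = 11110011 → 4-byte char #8 = F3 8A B2 A2.
Offset 23: leading byte 0x2F = 00101111 → 1-byte char #9 = 2F.
Offset 24: leading byte 0xE8 = 11101000 → 3-byte char #10 = E8 A1 B1.
Leading byte 0xE8 = 11101000 matches 1110xxxx → 3-byte sequence.
Byte 1: 0xE8 = 11101000, payload 1000 (4 bits).
Byte 2: 0xA1 = 10100001 (10xxxxxx ✓), payload 100001.
Byte 3: 0xB1 = 10110001 (10xxxxxx ✓), payload 110001.
Concatenate: 1000100001110001 = 0x8871 (16 bits → U+8871).

U+8871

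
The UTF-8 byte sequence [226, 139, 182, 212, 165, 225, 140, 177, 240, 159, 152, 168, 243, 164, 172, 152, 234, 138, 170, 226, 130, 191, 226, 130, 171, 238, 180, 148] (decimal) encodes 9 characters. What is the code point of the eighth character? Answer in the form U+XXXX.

Offset 0: leading byte 0xE2 = 11100010 → 3-byte char #1 = E2 8B B6.
Offset 3: leading byte 0xD4 = 11010100 → 2-byte char #2 = D4 A5.
Offset 5: leading byte 0xE1 = 11100001 → 3-byte char #3 = E1 8C B1.
Offset 8: leading byte 0xF0 = 11110000 → 4-byte char #4 = F0 9F 98 A8.
Offset 12: leading byte 0xF3 = 11110011 → 4-byte char #5 = F3 A4 AC 98.
Offset 16: leading byte 0xEA = 11101010 → 3-byte char #6 = EA 8A AA.
Offset 19: leading byte 0xE2 = 11100010 → 3-byte char #7 = E2 82 BF.
Offset 22: leading byte 0xE2 = 11100010 → 3-byte char #8 = E2 82 AB.
Leading byte 0xE2 = 11100010 matches 1110xxxx → 3-byte sequence.
Byte 1: 0xE2 = 11100010, payload 0010 (4 bits).
Byte 2: 0x82 = 10000010 (10xxxxxx ✓), payload 000010.
Byte 3: 0xAB = 10101011 (10xxxxxx ✓), payload 101011.
Concatenate: 0010000010101011 = 0x20AB (16 bits → U+20AB).

U+20AB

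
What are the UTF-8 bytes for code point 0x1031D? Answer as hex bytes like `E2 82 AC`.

F0 90 8C 9D

U+1031D = 0x1031D = 66333 decimal. In range U+10000–U+10FFFF → 4-byte form: 11110xxx 10xxxxxx 10xxxxxx 10xxxxxx.
Binary (21 bits): 000010000001100011101.
Split 3+6+6+6: 000 | 010000 | 001100 | 011101.
Byte 1: 11110000 = 0xF0.
Byte 2: 10010000 = 0x90.
Byte 3: 10001100 = 0x8C.
Byte 4: 10011101 = 0x9D.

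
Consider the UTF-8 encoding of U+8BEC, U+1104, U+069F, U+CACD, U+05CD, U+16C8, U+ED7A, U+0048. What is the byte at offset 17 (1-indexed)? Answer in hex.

0xEE

1-indexed offset 17 is 0-indexed offset 16.
U+8BEC → 3-byte form E8 AF AC at offsets 0–2.
U+1104 → 3-byte form E1 84 84 at offsets 3–5.
U+069F → 2-byte form DA 9F at offsets 6–7.
U+CACD → 3-byte form EC AB 8D at offsets 8–10.
U+05CD → 2-byte form D7 8D at offsets 11–12.
U+16C8 → 3-byte form E1 9B 88 at offsets 13–15.
U+ED7A → 3-byte form EE B5 BA at offsets 16–18.
Offset 16 falls in char 7's range; it's byte 1 of EE B5 BA = 0xEE.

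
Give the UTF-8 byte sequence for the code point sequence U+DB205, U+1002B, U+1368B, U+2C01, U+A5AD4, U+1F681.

F3 9B 88 85 F0 90 80 AB F0 93 9A 8B E2 B0 81 F2 A5 AB 94 F0 9F 9A 81

U+DB205: 4-byte form → F3 9B 88 85.
U+1002B: 4-byte form → F0 90 80 AB.
U+1368B: 4-byte form → F0 93 9A 8B.
U+2C01: 3-byte form → E2 B0 81.
U+A5AD4: 4-byte form → F2 A5 AB 94.
U+1F681: 4-byte form → F0 9F 9A 81.
Concatenated (23 bytes): F3 9B 88 85 F0 90 80 AB F0 93 9A 8B E2 B0 81 F2 A5 AB 94 F0 9F 9A 81.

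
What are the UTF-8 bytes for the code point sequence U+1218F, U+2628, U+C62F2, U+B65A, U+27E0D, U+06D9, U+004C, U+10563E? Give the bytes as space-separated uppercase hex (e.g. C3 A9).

U+1218F: 4-byte form → F0 92 86 8F.
U+2628: 3-byte form → E2 98 A8.
U+C62F2: 4-byte form → F3 86 8B B2.
U+B65A: 3-byte form → EB 99 9A.
U+27E0D: 4-byte form → F0 A7 B8 8D.
U+06D9: 2-byte form → DB 99.
U+004C: 1-byte form → 4C.
U+10563E: 4-byte form → F4 85 98 BE.
Concatenated (25 bytes): F0 92 86 8F E2 98 A8 F3 86 8B B2 EB 99 9A F0 A7 B8 8D DB 99 4C F4 85 98 BE.

F0 92 86 8F E2 98 A8 F3 86 8B B2 EB 99 9A F0 A7 B8 8D DB 99 4C F4 85 98 BE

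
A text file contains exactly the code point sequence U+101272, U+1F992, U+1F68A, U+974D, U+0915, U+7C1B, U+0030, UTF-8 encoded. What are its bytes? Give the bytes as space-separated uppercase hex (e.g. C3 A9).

U+101272: 4-byte form → F4 81 89 B2.
U+1F992: 4-byte form → F0 9F A6 92.
U+1F68A: 4-byte form → F0 9F 9A 8A.
U+974D: 3-byte form → E9 9D 8D.
U+0915: 3-byte form → E0 A4 95.
U+7C1B: 3-byte form → E7 B0 9B.
U+0030: 1-byte form → 30.
Concatenated (22 bytes): F4 81 89 B2 F0 9F A6 92 F0 9F 9A 8A E9 9D 8D E0 A4 95 E7 B0 9B 30.

F4 81 89 B2 F0 9F A6 92 F0 9F 9A 8A E9 9D 8D E0 A4 95 E7 B0 9B 30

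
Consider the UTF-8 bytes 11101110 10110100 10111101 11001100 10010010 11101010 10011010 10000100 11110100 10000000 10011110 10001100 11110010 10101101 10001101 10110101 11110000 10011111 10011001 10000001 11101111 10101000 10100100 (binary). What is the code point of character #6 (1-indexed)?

U+1F641

Offset 0: leading byte 0xEE = 11101110 → 3-byte char #1 = EE B4 BD.
Offset 3: leading byte 0xCC = 11001100 → 2-byte char #2 = CC 92.
Offset 5: leading byte 0xEA = 11101010 → 3-byte char #3 = EA 9A 84.
Offset 8: leading byte 0xF4 = 11110100 → 4-byte char #4 = F4 80 9E 8C.
Offset 12: leading byte 0xF2 = 11110010 → 4-byte char #5 = F2 AD 8D B5.
Offset 16: leading byte 0xF0 = 11110000 → 4-byte char #6 = F0 9F 99 81.
Leading byte 0xF0 = 11110000 matches 11110xxx → 4-byte sequence.
Byte 1: 0xF0 = 11110000, payload 000 (3 bits).
Byte 2: 0x9F = 10011111 (10xxxxxx ✓), payload 011111.
Byte 3: 0x99 = 10011001 (10xxxxxx ✓), payload 011001.
Byte 4: 0x81 = 10000001 (10xxxxxx ✓), payload 000001.
Concatenate: 000011111011001000001 = 0x1F641 (21 bits → U+1F641).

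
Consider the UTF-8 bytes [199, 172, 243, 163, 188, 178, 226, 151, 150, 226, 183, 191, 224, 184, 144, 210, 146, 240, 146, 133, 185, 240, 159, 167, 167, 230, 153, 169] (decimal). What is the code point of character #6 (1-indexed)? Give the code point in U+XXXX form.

Offset 0: leading byte 0xC7 = 11000111 → 2-byte char #1 = C7 AC.
Offset 2: leading byte 0xF3 = 11110011 → 4-byte char #2 = F3 A3 BC B2.
Offset 6: leading byte 0xE2 = 11100010 → 3-byte char #3 = E2 97 96.
Offset 9: leading byte 0xE2 = 11100010 → 3-byte char #4 = E2 B7 BF.
Offset 12: leading byte 0xE0 = 11100000 → 3-byte char #5 = E0 B8 90.
Offset 15: leading byte 0xD2 = 11010010 → 2-byte char #6 = D2 92.
Leading byte 0xD2 = 11010010 matches 110xxxxx → 2-byte sequence.
Byte 1: 0xD2 = 11010010, payload 10010 (5 bits).
Byte 2: 0x92 = 10010010 (10xxxxxx ✓), payload 010010.
Concatenate: 10010010010 = 0x492 (11 bits → U+0492).

U+0492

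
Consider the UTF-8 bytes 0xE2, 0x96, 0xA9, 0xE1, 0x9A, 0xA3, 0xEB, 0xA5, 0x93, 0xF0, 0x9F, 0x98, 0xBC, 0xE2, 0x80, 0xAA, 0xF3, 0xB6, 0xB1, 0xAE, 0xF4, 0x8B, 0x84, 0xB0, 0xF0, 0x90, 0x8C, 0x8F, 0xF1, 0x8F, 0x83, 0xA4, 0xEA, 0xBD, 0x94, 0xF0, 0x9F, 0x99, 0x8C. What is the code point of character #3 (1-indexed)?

U+B953

Offset 0: leading byte 0xE2 = 11100010 → 3-byte char #1 = E2 96 A9.
Offset 3: leading byte 0xE1 = 11100001 → 3-byte char #2 = E1 9A A3.
Offset 6: leading byte 0xEB = 11101011 → 3-byte char #3 = EB A5 93.
Leading byte 0xEB = 11101011 matches 1110xxxx → 3-byte sequence.
Byte 1: 0xEB = 11101011, payload 1011 (4 bits).
Byte 2: 0xA5 = 10100101 (10xxxxxx ✓), payload 100101.
Byte 3: 0x93 = 10010011 (10xxxxxx ✓), payload 010011.
Concatenate: 1011100101010011 = 0xB953 (16 bits → U+B953).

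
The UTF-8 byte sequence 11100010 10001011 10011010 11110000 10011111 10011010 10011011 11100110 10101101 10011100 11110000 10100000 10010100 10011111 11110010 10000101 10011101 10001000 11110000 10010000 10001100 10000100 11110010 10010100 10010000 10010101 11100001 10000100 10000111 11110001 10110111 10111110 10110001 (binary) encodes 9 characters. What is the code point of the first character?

U+22DA

Offset 0: leading byte 0xE2 = 11100010 → 3-byte char #1 = E2 8B 9A.
Leading byte 0xE2 = 11100010 matches 1110xxxx → 3-byte sequence.
Byte 1: 0xE2 = 11100010, payload 0010 (4 bits).
Byte 2: 0x8B = 10001011 (10xxxxxx ✓), payload 001011.
Byte 3: 0x9A = 10011010 (10xxxxxx ✓), payload 011010.
Concatenate: 0010001011011010 = 0x22DA (16 bits → U+22DA).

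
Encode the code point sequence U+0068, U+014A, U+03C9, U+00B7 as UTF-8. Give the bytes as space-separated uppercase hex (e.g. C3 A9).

U+0068: 1-byte form → 68.
U+014A: 2-byte form → C5 8A.
U+03C9: 2-byte form → CF 89.
U+00B7: 2-byte form → C2 B7.
Concatenated (7 bytes): 68 C5 8A CF 89 C2 B7.

68 C5 8A CF 89 C2 B7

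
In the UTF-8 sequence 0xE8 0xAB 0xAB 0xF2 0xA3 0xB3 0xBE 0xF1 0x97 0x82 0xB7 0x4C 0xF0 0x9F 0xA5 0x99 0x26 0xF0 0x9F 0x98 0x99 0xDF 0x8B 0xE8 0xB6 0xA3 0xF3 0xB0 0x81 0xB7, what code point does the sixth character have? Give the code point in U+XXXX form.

U+0026

Offset 0: leading byte 0xE8 = 11101000 → 3-byte char #1 = E8 AB AB.
Offset 3: leading byte 0xF2 = 11110010 → 4-byte char #2 = F2 A3 B3 BE.
Offset 7: leading byte 0xF1 = 11110001 → 4-byte char #3 = F1 97 82 B7.
Offset 11: leading byte 0x4C = 01001100 → 1-byte char #4 = 4C.
Offset 12: leading byte 0xF0 = 11110000 → 4-byte char #5 = F0 9F A5 99.
Offset 16: leading byte 0x26 = 00100110 → 1-byte char #6 = 26.
Leading byte 0x26 = 00100110 matches 0xxxxxxx → 1-byte sequence.
Byte 1: 0x26 = 00100110, payload 0100110 (7 bits).
Concatenate: 0100110 = 0x26 (7 bits → U+0026).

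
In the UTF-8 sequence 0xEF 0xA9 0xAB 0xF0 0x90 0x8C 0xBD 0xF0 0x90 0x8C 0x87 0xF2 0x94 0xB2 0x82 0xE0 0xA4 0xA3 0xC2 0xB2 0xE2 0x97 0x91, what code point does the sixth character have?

Offset 0: leading byte 0xEF = 11101111 → 3-byte char #1 = EF A9 AB.
Offset 3: leading byte 0xF0 = 11110000 → 4-byte char #2 = F0 90 8C BD.
Offset 7: leading byte 0xF0 = 11110000 → 4-byte char #3 = F0 90 8C 87.
Offset 11: leading byte 0xF2 = 11110010 → 4-byte char #4 = F2 94 B2 82.
Offset 15: leading byte 0xE0 = 11100000 → 3-byte char #5 = E0 A4 A3.
Offset 18: leading byte 0xC2 = 11000010 → 2-byte char #6 = C2 B2.
Leading byte 0xC2 = 11000010 matches 110xxxxx → 2-byte sequence.
Byte 1: 0xC2 = 11000010, payload 00010 (5 bits).
Byte 2: 0xB2 = 10110010 (10xxxxxx ✓), payload 110010.
Concatenate: 00010110010 = 0xB2 (11 bits → U+00B2).

U+00B2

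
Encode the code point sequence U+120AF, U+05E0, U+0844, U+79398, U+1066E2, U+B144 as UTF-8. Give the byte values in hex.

U+120AF: 4-byte form → F0 92 82 AF.
U+05E0: 2-byte form → D7 A0.
U+0844: 3-byte form → E0 A1 84.
U+79398: 4-byte form → F1 B9 8E 98.
U+1066E2: 4-byte form → F4 86 9B A2.
U+B144: 3-byte form → EB 85 84.
Concatenated (20 bytes): F0 92 82 AF D7 A0 E0 A1 84 F1 B9 8E 98 F4 86 9B A2 EB 85 84.

F0 92 82 AF D7 A0 E0 A1 84 F1 B9 8E 98 F4 86 9B A2 EB 85 84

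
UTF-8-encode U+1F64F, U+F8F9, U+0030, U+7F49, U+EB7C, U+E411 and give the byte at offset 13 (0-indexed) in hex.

U+1F64F → 4-byte form F0 9F 99 8F at offsets 0–3.
U+F8F9 → 3-byte form EF A3 B9 at offsets 4–6.
U+0030 → 1-byte form 30 at offsets 7–7.
U+7F49 → 3-byte form E7 BD 89 at offsets 8–10.
U+EB7C → 3-byte form EE AD BC at offsets 11–13.
Offset 13 falls in char 5's range; it's byte 3 of EE AD BC = 0xBC.

0xBC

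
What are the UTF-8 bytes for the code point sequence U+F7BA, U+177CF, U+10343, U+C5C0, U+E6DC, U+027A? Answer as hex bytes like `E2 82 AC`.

U+F7BA: 3-byte form → EF 9E BA.
U+177CF: 4-byte form → F0 97 9F 8F.
U+10343: 4-byte form → F0 90 8D 83.
U+C5C0: 3-byte form → EC 97 80.
U+E6DC: 3-byte form → EE 9B 9C.
U+027A: 2-byte form → C9 BA.
Concatenated (19 bytes): EF 9E BA F0 97 9F 8F F0 90 8D 83 EC 97 80 EE 9B 9C C9 BA.

EF 9E BA F0 97 9F 8F F0 90 8D 83 EC 97 80 EE 9B 9C C9 BA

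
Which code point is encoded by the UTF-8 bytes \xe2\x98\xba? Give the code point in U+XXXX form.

U+263A

Leading byte 0xE2 = 11100010 matches 1110xxxx → 3-byte sequence.
Byte 1: 0xE2 = 11100010, payload 0010 (4 bits).
Byte 2: 0x98 = 10011000 (10xxxxxx ✓), payload 011000.
Byte 3: 0xBA = 10111010 (10xxxxxx ✓), payload 111010.
Concatenate: 0010011000111010 = 0x263A (16 bits → U+263A).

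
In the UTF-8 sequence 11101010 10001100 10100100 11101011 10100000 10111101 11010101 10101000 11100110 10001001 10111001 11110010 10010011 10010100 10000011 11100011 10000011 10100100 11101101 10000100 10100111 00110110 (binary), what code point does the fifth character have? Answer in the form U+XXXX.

Offset 0: leading byte 0xEA = 11101010 → 3-byte char #1 = EA 8C A4.
Offset 3: leading byte 0xEB = 11101011 → 3-byte char #2 = EB A0 BD.
Offset 6: leading byte 0xD5 = 11010101 → 2-byte char #3 = D5 A8.
Offset 8: leading byte 0xE6 = 11100110 → 3-byte char #4 = E6 89 B9.
Offset 11: leading byte 0xF2 = 11110010 → 4-byte char #5 = F2 93 94 83.
Leading byte 0xF2 = 11110010 matches 11110xxx → 4-byte sequence.
Byte 1: 0xF2 = 11110010, payload 010 (3 bits).
Byte 2: 0x93 = 10010011 (10xxxxxx ✓), payload 010011.
Byte 3: 0x94 = 10010100 (10xxxxxx ✓), payload 010100.
Byte 4: 0x83 = 10000011 (10xxxxxx ✓), payload 000011.
Concatenate: 010010011010100000011 = 0x93503 (21 bits → U+93503).

U+93503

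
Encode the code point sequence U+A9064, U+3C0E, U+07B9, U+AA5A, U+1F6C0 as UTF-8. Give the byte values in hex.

F2 A9 81 A4 E3 B0 8E DE B9 EA A9 9A F0 9F 9B 80

U+A9064: 4-byte form → F2 A9 81 A4.
U+3C0E: 3-byte form → E3 B0 8E.
U+07B9: 2-byte form → DE B9.
U+AA5A: 3-byte form → EA A9 9A.
U+1F6C0: 4-byte form → F0 9F 9B 80.
Concatenated (16 bytes): F2 A9 81 A4 E3 B0 8E DE B9 EA A9 9A F0 9F 9B 80.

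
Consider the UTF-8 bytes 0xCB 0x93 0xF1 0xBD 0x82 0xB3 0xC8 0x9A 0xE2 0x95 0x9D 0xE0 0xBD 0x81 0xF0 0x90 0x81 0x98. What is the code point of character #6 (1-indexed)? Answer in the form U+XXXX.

Offset 0: leading byte 0xCB = 11001011 → 2-byte char #1 = CB 93.
Offset 2: leading byte 0xF1 = 11110001 → 4-byte char #2 = F1 BD 82 B3.
Offset 6: leading byte 0xC8 = 11001000 → 2-byte char #3 = C8 9A.
Offset 8: leading byte 0xE2 = 11100010 → 3-byte char #4 = E2 95 9D.
Offset 11: leading byte 0xE0 = 11100000 → 3-byte char #5 = E0 BD 81.
Offset 14: leading byte 0xF0 = 11110000 → 4-byte char #6 = F0 90 81 98.
Leading byte 0xF0 = 11110000 matches 11110xxx → 4-byte sequence.
Byte 1: 0xF0 = 11110000, payload 000 (3 bits).
Byte 2: 0x90 = 10010000 (10xxxxxx ✓), payload 010000.
Byte 3: 0x81 = 10000001 (10xxxxxx ✓), payload 000001.
Byte 4: 0x98 = 10011000 (10xxxxxx ✓), payload 011000.
Concatenate: 000010000000001011000 = 0x10058 (21 bits → U+10058).

U+10058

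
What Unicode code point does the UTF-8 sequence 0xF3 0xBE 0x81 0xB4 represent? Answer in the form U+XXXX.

Leading byte 0xF3 = 11110011 matches 11110xxx → 4-byte sequence.
Byte 1: 0xF3 = 11110011, payload 011 (3 bits).
Byte 2: 0xBE = 10111110 (10xxxxxx ✓), payload 111110.
Byte 3: 0x81 = 10000001 (10xxxxxx ✓), payload 000001.
Byte 4: 0xB4 = 10110100 (10xxxxxx ✓), payload 110100.
Concatenate: 011111110000001110100 = 0xFE074 (21 bits → U+FE074).

U+FE074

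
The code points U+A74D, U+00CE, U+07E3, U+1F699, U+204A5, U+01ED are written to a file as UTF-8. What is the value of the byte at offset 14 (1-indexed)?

0x92

1-indexed offset 14 is 0-indexed offset 13.
U+A74D → 3-byte form EA 9D 8D at offsets 0–2.
U+00CE → 2-byte form C3 8E at offsets 3–4.
U+07E3 → 2-byte form DF A3 at offsets 5–6.
U+1F699 → 4-byte form F0 9F 9A 99 at offsets 7–10.
U+204A5 → 4-byte form F0 A0 92 A5 at offsets 11–14.
Offset 13 falls in char 5's range; it's byte 3 of F0 A0 92 A5 = 0x92.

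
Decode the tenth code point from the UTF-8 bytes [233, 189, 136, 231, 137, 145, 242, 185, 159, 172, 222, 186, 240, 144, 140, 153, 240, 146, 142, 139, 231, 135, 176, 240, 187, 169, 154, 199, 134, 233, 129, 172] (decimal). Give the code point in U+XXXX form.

U+906C

Offset 0: leading byte 0xE9 = 11101001 → 3-byte char #1 = E9 BD 88.
Offset 3: leading byte 0xE7 = 11100111 → 3-byte char #2 = E7 89 91.
Offset 6: leading byte 0xF2 = 11110010 → 4-byte char #3 = F2 B9 9F AC.
Offset 10: leading byte 0xDE = 11011110 → 2-byte char #4 = DE BA.
Offset 12: leading byte 0xF0 = 11110000 → 4-byte char #5 = F0 90 8C 99.
Offset 16: leading byte 0xF0 = 11110000 → 4-byte char #6 = F0 92 8E 8B.
Offset 20: leading byte 0xE7 = 11100111 → 3-byte char #7 = E7 87 B0.
Offset 23: leading byte 0xF0 = 11110000 → 4-byte char #8 = F0 BB A9 9A.
Offset 27: leading byte 0xC7 = 11000111 → 2-byte char #9 = C7 86.
Offset 29: leading byte 0xE9 = 11101001 → 3-byte char #10 = E9 81 AC.
Leading byte 0xE9 = 11101001 matches 1110xxxx → 3-byte sequence.
Byte 1: 0xE9 = 11101001, payload 1001 (4 bits).
Byte 2: 0x81 = 10000001 (10xxxxxx ✓), payload 000001.
Byte 3: 0xAC = 10101100 (10xxxxxx ✓), payload 101100.
Concatenate: 1001000001101100 = 0x906C (16 bits → U+906C).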